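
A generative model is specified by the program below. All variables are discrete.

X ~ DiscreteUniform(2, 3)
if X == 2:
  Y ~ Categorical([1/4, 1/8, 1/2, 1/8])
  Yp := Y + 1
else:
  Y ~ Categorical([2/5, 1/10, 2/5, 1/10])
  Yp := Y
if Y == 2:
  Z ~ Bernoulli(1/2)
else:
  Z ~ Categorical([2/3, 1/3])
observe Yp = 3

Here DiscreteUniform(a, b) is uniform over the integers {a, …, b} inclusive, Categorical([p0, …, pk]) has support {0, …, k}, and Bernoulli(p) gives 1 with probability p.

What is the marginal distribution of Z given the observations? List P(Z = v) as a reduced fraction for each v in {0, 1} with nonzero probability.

P(Z=0) = 19/36, P(Z=1) = 17/36

Enumerate traces; 4 have nonzero weight after conditioning:
  (X=2, Y=2, Z=0) weight 1/8
  (X=2, Y=2, Z=1) weight 1/8
  (X=3, Y=3, Z=0) weight 1/30
  (X=3, Y=3, Z=1) weight 1/60
Group by Z:
  weight(Z=0) = 19/120
  weight(Z=1) = 17/120
Total weight = 19/120 + 17/120 = 3/10
P(Z=0 | obs) = 19/120 / 3/10 = 19/36
P(Z=1 | obs) = 17/120 / 3/10 = 17/36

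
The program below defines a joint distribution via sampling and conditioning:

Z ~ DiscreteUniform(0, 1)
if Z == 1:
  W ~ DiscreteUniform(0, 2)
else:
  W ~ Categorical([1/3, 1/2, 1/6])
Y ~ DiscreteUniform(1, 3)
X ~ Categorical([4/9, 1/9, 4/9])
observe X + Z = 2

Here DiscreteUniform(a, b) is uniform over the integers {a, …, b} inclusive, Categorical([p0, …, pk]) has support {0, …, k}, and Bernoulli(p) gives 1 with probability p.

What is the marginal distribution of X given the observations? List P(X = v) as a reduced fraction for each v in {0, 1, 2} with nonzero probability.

Enumerate traces; 18 have nonzero weight after conditioning:
  (Z=0, W=0, Y=1, X=2) weight 2/81
  (Z=0, W=0, Y=2, X=2) weight 2/81
  (Z=0, W=0, Y=3, X=2) weight 2/81
  (Z=0, W=1, Y=1, X=2) weight 1/27
  (Z=0, W=1, Y=2, X=2) weight 1/27
  (Z=0, W=1, Y=3, X=2) weight 1/27
  (Z=0, W=2, Y=1, X=2) weight 1/81
  (Z=0, W=2, Y=2, X=2) weight 1/81
  (Z=1, W=0, Y=1, X=1) weight 1/162
  … 9 more
Group by X:
  weight(X=1) = 1/18
  weight(X=2) = 2/9
Total weight = 1/18 + 2/9 = 5/18
P(X=1 | obs) = 1/18 / 5/18 = 1/5
P(X=2 | obs) = 2/9 / 5/18 = 4/5

P(X=1) = 1/5, P(X=2) = 4/5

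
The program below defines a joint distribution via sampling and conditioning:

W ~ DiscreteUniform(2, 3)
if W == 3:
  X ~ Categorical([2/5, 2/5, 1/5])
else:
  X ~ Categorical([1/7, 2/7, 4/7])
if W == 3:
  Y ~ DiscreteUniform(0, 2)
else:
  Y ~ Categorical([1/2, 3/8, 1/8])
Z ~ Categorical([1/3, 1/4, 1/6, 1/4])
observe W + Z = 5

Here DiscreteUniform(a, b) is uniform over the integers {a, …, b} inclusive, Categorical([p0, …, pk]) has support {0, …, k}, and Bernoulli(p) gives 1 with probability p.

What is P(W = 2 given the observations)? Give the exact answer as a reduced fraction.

P(W = 2 | obs) = 3/5

Enumerate traces; 18 have nonzero weight after conditioning:
  (W=2, X=0, Y=0, Z=3) weight 1/112
  (W=2, X=0, Y=1, Z=3) weight 3/448
  (W=2, X=0, Y=2, Z=3) weight 1/448
  (W=2, X=1, Y=0, Z=3) weight 1/56
  (W=2, X=1, Y=1, Z=3) weight 3/224
  (W=2, X=1, Y=2, Z=3) weight 1/224
  (W=2, X=2, Y=0, Z=3) weight 1/28
  (W=2, X=2, Y=1, Z=3) weight 3/112
  (W=3, X=0, Y=0, Z=2) weight 1/90
  … 9 more
Group by W:
  weight(W=2) = 1/8
  weight(W=3) = 1/12
Total weight = 1/8 + 1/12 = 5/24
P(W=2 | obs) = 1/8 / 5/24 = 3/5
P(W=3 | obs) = 1/12 / 5/24 = 2/5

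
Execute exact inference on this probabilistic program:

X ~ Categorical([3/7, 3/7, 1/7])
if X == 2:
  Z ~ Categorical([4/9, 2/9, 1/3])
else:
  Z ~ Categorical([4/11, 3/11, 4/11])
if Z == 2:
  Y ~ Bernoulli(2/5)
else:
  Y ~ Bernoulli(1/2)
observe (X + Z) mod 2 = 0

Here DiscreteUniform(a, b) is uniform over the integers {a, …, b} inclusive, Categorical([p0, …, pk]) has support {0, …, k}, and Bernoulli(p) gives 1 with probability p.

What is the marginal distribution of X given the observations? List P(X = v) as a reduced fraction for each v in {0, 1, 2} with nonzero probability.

Enumerate traces; 10 have nonzero weight after conditioning:
  (X=0, Z=0, Y=0) weight 6/77
  (X=0, Z=0, Y=1) weight 6/77
  (X=0, Z=2, Y=0) weight 36/385
  (X=0, Z=2, Y=1) weight 24/385
  (X=1, Z=1, Y=0) weight 9/154
  (X=1, Z=1, Y=1) weight 9/154
  (X=2, Z=0, Y=0) weight 2/63
  (X=2, Z=0, Y=1) weight 2/63
  … 2 more
Group by X:
  weight(X=0) = 24/77
  weight(X=1) = 9/77
  weight(X=2) = 1/9
Total weight = 24/77 + 9/77 + 1/9 = 34/63
P(X=0 | obs) = 24/77 / 34/63 = 108/187
P(X=1 | obs) = 9/77 / 34/63 = 81/374
P(X=2 | obs) = 1/9 / 34/63 = 7/34

P(X=0) = 108/187, P(X=1) = 81/374, P(X=2) = 7/34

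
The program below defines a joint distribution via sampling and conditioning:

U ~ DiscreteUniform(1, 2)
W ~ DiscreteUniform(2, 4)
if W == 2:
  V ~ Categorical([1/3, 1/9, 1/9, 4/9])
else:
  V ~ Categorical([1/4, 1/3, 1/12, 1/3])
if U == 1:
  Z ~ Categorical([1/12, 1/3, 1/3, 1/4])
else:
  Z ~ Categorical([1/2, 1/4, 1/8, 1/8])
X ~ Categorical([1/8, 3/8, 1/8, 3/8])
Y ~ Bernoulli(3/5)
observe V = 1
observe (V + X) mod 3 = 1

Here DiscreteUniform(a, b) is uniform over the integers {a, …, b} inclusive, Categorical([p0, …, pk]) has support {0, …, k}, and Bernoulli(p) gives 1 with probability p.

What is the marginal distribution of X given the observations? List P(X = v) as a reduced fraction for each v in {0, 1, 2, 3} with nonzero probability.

P(X=0) = 1/4, P(X=3) = 3/4

Enumerate traces; 96 have nonzero weight after conditioning:
  (U=1, W=2, V=1, Z=0, X=0, Y=0) weight 1/12960
  (U=1, W=2, V=1, Z=0, X=0, Y=1) weight 1/8640
  (U=1, W=2, V=1, Z=0, X=3, Y=0) weight 1/4320
  (U=1, W=2, V=1, Z=0, X=3, Y=1) weight 1/2880
  (U=1, W=2, V=1, Z=1, X=0, Y=0) weight 1/3240
  (U=1, W=2, V=1, Z=1, X=0, Y=1) weight 1/2160
  (U=1, W=2, V=1, Z=1, X=3, Y=0) weight 1/1080
  (U=1, W=2, V=1, Z=1, X=3, Y=1) weight 1/720
  … 88 more
Group by X:
  weight(X=0) = 7/216
  weight(X=3) = 7/72
Total weight = 7/216 + 7/72 = 7/54
P(X=0 | obs) = 7/216 / 7/54 = 1/4
P(X=3 | obs) = 7/72 / 7/54 = 3/4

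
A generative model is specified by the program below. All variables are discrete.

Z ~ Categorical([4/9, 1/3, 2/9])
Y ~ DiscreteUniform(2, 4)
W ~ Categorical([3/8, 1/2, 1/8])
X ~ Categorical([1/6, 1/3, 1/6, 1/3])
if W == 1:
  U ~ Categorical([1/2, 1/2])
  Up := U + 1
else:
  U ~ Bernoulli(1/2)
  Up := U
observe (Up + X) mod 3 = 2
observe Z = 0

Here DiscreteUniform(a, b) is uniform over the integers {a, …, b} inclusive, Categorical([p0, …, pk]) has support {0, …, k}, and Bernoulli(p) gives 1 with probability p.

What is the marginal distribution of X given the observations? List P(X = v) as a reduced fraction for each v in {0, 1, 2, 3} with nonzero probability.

P(X=0) = 1/8, P(X=1) = 1/2, P(X=2) = 1/8, P(X=3) = 1/4

Enumerate traces; 21 have nonzero weight after conditioning:
  (Z=0, Y=2, W=0, X=1, U=1) weight 1/108
  (Z=0, Y=2, W=0, X=2, U=0) weight 1/216
  (Z=0, Y=2, W=1, X=0, U=1) weight 1/162
  (Z=0, Y=2, W=1, X=1, U=0) weight 1/81
  (Z=0, Y=2, W=1, X=3, U=1) weight 1/81
  (Z=0, Y=2, W=2, X=1, U=1) weight 1/324
  (Z=0, Y=2, W=2, X=2, U=0) weight 1/648
  (Z=0, Y=3, W=0, X=1, U=1) weight 1/108
  … 13 more
Group by X:
  weight(X=0) = 1/54
  weight(X=1) = 2/27
  weight(X=2) = 1/54
  weight(X=3) = 1/27
Total weight = 1/54 + 2/27 + 1/54 + 1/27 = 4/27
P(X=0 | obs) = 1/54 / 4/27 = 1/8
P(X=1 | obs) = 2/27 / 4/27 = 1/2
P(X=2 | obs) = 1/54 / 4/27 = 1/8
P(X=3 | obs) = 1/27 / 4/27 = 1/4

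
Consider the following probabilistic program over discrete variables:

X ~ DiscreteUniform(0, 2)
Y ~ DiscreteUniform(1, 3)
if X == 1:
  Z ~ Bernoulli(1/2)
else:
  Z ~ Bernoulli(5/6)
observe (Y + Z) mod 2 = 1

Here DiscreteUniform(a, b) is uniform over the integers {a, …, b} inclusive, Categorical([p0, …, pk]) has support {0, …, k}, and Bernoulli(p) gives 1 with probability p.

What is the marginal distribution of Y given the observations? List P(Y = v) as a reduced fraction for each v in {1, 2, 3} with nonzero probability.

Enumerate traces; 9 have nonzero weight after conditioning:
  (X=0, Y=1, Z=0) weight 1/54
  (X=0, Y=2, Z=1) weight 5/54
  (X=0, Y=3, Z=0) weight 1/54
  (X=1, Y=1, Z=0) weight 1/18
  (X=1, Y=2, Z=1) weight 1/18
  (X=1, Y=3, Z=0) weight 1/18
  (X=2, Y=1, Z=0) weight 1/54
  (X=2, Y=2, Z=1) weight 5/54
  … 1 more
Group by Y:
  weight(Y=1) = 5/54
  weight(Y=2) = 13/54
  weight(Y=3) = 5/54
Total weight = 5/54 + 13/54 + 5/54 = 23/54
P(Y=1 | obs) = 5/54 / 23/54 = 5/23
P(Y=2 | obs) = 13/54 / 23/54 = 13/23
P(Y=3 | obs) = 5/54 / 23/54 = 5/23

P(Y=1) = 5/23, P(Y=2) = 13/23, P(Y=3) = 5/23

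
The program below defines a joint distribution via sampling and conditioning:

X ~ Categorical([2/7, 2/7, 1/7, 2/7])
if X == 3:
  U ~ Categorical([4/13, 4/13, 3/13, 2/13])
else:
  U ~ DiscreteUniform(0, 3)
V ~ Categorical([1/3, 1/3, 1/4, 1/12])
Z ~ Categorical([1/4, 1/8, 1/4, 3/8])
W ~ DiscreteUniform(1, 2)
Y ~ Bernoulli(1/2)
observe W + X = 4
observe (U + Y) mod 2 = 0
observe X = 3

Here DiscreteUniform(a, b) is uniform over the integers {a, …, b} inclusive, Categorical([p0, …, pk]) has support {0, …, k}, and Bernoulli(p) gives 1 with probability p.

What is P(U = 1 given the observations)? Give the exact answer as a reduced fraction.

Enumerate traces; 64 have nonzero weight after conditioning:
  (X=3, U=0, V=0, Z=0, W=1, Y=0) weight 1/546
  (X=3, U=0, V=0, Z=1, W=1, Y=0) weight 1/1092
  (X=3, U=0, V=0, Z=2, W=1, Y=0) weight 1/546
  (X=3, U=0, V=0, Z=3, W=1, Y=0) weight 1/364
  (X=3, U=0, V=1, Z=0, W=1, Y=0) weight 1/546
  (X=3, U=0, V=1, Z=1, W=1, Y=0) weight 1/1092
  (X=3, U=0, V=1, Z=2, W=1, Y=0) weight 1/546
  (X=3, U=0, V=1, Z=3, W=1, Y=0) weight 1/364
  (X=3, U=1, V=0, Z=0, W=1, Y=1) weight 1/546
  (X=3, U=2, V=0, Z=0, W=1, Y=0) weight 1/728
  … 54 more
Group by U:
  weight(U=0) = 2/91
  weight(U=1) = 2/91
  weight(U=2) = 3/182
  weight(U=3) = 1/91
Total weight = 2/91 + 2/91 + 3/182 + 1/91 = 1/14
P(U=0 | obs) = 2/91 / 1/14 = 4/13
P(U=1 | obs) = 2/91 / 1/14 = 4/13
P(U=2 | obs) = 3/182 / 1/14 = 3/13
P(U=3 | obs) = 1/91 / 1/14 = 2/13

P(U = 1 | obs) = 4/13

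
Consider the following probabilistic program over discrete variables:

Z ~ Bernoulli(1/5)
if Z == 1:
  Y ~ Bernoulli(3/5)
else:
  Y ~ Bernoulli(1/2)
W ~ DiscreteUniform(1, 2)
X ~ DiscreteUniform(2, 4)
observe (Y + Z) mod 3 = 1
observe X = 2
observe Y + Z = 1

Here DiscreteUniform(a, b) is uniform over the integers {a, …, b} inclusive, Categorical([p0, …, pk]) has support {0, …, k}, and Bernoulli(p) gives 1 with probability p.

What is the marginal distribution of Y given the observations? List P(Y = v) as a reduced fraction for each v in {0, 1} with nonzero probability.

Enumerate traces; 4 have nonzero weight after conditioning:
  (Z=0, Y=1, W=1, X=2) weight 1/15
  (Z=0, Y=1, W=2, X=2) weight 1/15
  (Z=1, Y=0, W=1, X=2) weight 1/75
  (Z=1, Y=0, W=2, X=2) weight 1/75
Group by Y:
  weight(Y=0) = 2/75
  weight(Y=1) = 2/15
Total weight = 2/75 + 2/15 = 4/25
P(Y=0 | obs) = 2/75 / 4/25 = 1/6
P(Y=1 | obs) = 2/15 / 4/25 = 5/6

P(Y=0) = 1/6, P(Y=1) = 5/6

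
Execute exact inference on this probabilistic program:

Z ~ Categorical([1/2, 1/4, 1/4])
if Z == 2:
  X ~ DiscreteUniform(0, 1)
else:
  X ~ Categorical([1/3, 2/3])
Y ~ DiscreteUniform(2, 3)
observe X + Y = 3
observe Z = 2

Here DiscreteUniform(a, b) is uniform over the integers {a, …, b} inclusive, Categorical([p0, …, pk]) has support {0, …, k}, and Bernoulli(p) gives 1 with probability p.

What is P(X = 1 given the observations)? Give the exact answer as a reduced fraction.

Enumerate traces; 2 have nonzero weight after conditioning:
  (Z=2, X=0, Y=3) weight 1/16
  (Z=2, X=1, Y=2) weight 1/16
Group by X:
  weight(X=0) = 1/16
  weight(X=1) = 1/16
Total weight = 1/16 + 1/16 = 1/8
P(X=0 | obs) = 1/16 / 1/8 = 1/2
P(X=1 | obs) = 1/16 / 1/8 = 1/2

P(X = 1 | obs) = 1/2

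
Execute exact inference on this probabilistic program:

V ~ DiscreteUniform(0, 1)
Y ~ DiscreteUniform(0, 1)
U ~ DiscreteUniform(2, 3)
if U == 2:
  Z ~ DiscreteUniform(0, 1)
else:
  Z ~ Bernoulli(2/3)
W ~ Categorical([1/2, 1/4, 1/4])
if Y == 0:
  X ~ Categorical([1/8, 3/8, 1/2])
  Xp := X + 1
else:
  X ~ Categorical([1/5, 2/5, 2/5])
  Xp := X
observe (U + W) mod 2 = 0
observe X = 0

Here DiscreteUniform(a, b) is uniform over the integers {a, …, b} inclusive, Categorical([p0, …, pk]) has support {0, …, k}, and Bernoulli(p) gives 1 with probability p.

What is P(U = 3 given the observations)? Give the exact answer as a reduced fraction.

P(U = 3 | obs) = 1/4

Enumerate traces; 24 have nonzero weight after conditioning:
  (V=0, Y=0, U=2, Z=0, W=0, X=0) weight 1/256
  (V=0, Y=0, U=2, Z=0, W=2, X=0) weight 1/512
  (V=0, Y=0, U=2, Z=1, W=0, X=0) weight 1/256
  (V=0, Y=0, U=2, Z=1, W=2, X=0) weight 1/512
  (V=0, Y=0, U=3, Z=0, W=1, X=0) weight 1/768
  (V=0, Y=0, U=3, Z=1, W=1, X=0) weight 1/384
  (V=0, Y=1, U=2, Z=0, W=0, X=0) weight 1/160
  (V=0, Y=1, U=2, Z=0, W=2, X=0) weight 1/320
  … 16 more
Group by U:
  weight(U=2) = 39/640
  weight(U=3) = 13/640
Total weight = 39/640 + 13/640 = 13/160
P(U=2 | obs) = 39/640 / 13/160 = 3/4
P(U=3 | obs) = 13/640 / 13/160 = 1/4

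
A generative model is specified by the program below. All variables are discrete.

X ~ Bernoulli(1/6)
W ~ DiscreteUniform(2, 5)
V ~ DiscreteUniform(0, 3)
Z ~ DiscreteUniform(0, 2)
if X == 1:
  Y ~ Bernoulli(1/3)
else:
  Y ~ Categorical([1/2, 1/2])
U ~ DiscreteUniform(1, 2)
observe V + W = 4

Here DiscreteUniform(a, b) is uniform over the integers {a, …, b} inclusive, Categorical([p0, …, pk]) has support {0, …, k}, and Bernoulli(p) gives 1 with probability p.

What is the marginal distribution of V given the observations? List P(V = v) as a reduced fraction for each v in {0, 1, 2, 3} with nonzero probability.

Enumerate traces; 72 have nonzero weight after conditioning:
  (X=0, W=2, V=2, Z=0, Y=0, U=1) weight 5/1152
  (X=0, W=2, V=2, Z=0, Y=0, U=2) weight 5/1152
  (X=0, W=2, V=2, Z=0, Y=1, U=1) weight 5/1152
  (X=0, W=2, V=2, Z=0, Y=1, U=2) weight 5/1152
  (X=0, W=2, V=2, Z=1, Y=0, U=1) weight 5/1152
  (X=0, W=2, V=2, Z=1, Y=0, U=2) weight 5/1152
  (X=0, W=2, V=2, Z=1, Y=1, U=1) weight 5/1152
  (X=0, W=2, V=2, Z=1, Y=1, U=2) weight 5/1152
  (X=0, W=3, V=1, Z=0, Y=0, U=1) weight 5/1152
  (X=0, W=4, V=0, Z=0, Y=0, U=1) weight 5/1152
  … 62 more
Group by V:
  weight(V=0) = 1/16
  weight(V=1) = 1/16
  weight(V=2) = 1/16
Total weight = 1/16 + 1/16 + 1/16 = 3/16
P(V=0 | obs) = 1/16 / 3/16 = 1/3
P(V=1 | obs) = 1/16 / 3/16 = 1/3
P(V=2 | obs) = 1/16 / 3/16 = 1/3

P(V=0) = 1/3, P(V=1) = 1/3, P(V=2) = 1/3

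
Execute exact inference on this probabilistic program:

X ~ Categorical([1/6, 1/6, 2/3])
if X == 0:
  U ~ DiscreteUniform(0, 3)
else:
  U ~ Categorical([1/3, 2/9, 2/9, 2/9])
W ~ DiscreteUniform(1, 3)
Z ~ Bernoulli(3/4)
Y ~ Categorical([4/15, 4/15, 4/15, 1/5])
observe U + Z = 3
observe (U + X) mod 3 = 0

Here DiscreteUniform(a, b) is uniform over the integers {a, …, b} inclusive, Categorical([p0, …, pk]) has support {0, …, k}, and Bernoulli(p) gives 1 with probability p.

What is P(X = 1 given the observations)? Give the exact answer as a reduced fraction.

P(X = 1 | obs) = 8/11

Enumerate traces; 24 have nonzero weight after conditioning:
  (X=0, U=3, W=1, Z=0, Y=0) weight 1/1080
  (X=0, U=3, W=1, Z=0, Y=1) weight 1/1080
  (X=0, U=3, W=1, Z=0, Y=2) weight 1/1080
  (X=0, U=3, W=1, Z=0, Y=3) weight 1/1440
  (X=0, U=3, W=2, Z=0, Y=0) weight 1/1080
  (X=0, U=3, W=2, Z=0, Y=1) weight 1/1080
  (X=0, U=3, W=2, Z=0, Y=2) weight 1/1080
  (X=0, U=3, W=2, Z=0, Y=3) weight 1/1440
  (X=1, U=2, W=1, Z=1, Y=0) weight 1/405
  … 15 more
Group by X:
  weight(X=0) = 1/96
  weight(X=1) = 1/36
Total weight = 1/96 + 1/36 = 11/288
P(X=0 | obs) = 1/96 / 11/288 = 3/11
P(X=1 | obs) = 1/36 / 11/288 = 8/11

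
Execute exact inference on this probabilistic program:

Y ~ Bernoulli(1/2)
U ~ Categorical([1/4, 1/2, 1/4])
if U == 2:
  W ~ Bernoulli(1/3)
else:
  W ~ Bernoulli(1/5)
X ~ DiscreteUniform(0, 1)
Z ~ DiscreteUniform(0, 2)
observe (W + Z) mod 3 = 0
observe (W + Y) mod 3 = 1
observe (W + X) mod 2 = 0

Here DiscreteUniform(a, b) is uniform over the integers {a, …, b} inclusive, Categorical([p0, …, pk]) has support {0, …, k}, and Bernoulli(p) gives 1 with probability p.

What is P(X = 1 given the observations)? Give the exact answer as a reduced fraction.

Enumerate traces; 6 have nonzero weight after conditioning:
  (Y=0, U=0, W=1, X=1, Z=2) weight 1/240
  (Y=0, U=1, W=1, X=1, Z=2) weight 1/120
  (Y=0, U=2, W=1, X=1, Z=2) weight 1/144
  (Y=1, U=0, W=0, X=0, Z=0) weight 1/60
  (Y=1, U=1, W=0, X=0, Z=0) weight 1/30
  (Y=1, U=2, W=0, X=0, Z=0) weight 1/72
Group by X:
  weight(X=0) = 23/360
  weight(X=1) = 7/360
Total weight = 23/360 + 7/360 = 1/12
P(X=0 | obs) = 23/360 / 1/12 = 23/30
P(X=1 | obs) = 7/360 / 1/12 = 7/30

P(X = 1 | obs) = 7/30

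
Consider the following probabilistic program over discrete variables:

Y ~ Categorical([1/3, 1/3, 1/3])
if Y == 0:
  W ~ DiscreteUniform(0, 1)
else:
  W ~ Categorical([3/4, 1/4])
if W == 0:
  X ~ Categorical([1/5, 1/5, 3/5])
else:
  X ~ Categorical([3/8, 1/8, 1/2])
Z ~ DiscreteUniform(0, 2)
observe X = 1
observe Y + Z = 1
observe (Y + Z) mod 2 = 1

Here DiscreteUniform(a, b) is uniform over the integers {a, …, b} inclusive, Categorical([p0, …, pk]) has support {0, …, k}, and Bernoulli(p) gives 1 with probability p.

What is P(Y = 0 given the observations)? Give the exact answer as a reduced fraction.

P(Y = 0 | obs) = 26/55

Enumerate traces; 4 have nonzero weight after conditioning:
  (Y=0, W=0, X=1, Z=1) weight 1/90
  (Y=0, W=1, X=1, Z=1) weight 1/144
  (Y=1, W=0, X=1, Z=0) weight 1/60
  (Y=1, W=1, X=1, Z=0) weight 1/288
Group by Y:
  weight(Y=0) = 13/720
  weight(Y=1) = 29/1440
Total weight = 13/720 + 29/1440 = 11/288
P(Y=0 | obs) = 13/720 / 11/288 = 26/55
P(Y=1 | obs) = 29/1440 / 11/288 = 29/55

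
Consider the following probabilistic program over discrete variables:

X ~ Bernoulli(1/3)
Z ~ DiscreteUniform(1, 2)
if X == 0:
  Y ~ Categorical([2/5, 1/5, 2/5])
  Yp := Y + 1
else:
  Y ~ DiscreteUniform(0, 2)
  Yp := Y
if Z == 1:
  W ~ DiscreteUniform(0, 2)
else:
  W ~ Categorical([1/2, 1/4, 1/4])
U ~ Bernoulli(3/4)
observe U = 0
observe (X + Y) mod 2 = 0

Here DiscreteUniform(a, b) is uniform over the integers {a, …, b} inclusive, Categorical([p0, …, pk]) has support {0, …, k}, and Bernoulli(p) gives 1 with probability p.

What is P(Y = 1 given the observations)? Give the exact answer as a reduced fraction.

P(Y = 1 | obs) = 5/29

Enumerate traces; 18 have nonzero weight after conditioning:
  (X=0, Z=1, Y=0, W=0, U=0) weight 1/90
  (X=0, Z=1, Y=0, W=1, U=0) weight 1/90
  (X=0, Z=1, Y=0, W=2, U=0) weight 1/90
  (X=0, Z=1, Y=2, W=0, U=0) weight 1/90
  (X=0, Z=1, Y=2, W=1, U=0) weight 1/90
  (X=0, Z=1, Y=2, W=2, U=0) weight 1/90
  (X=0, Z=2, Y=0, W=0, U=0) weight 1/60
  (X=0, Z=2, Y=0, W=1, U=0) weight 1/120
  (X=1, Z=1, Y=1, W=0, U=0) weight 1/216
  … 9 more
Group by Y:
  weight(Y=0) = 1/15
  weight(Y=1) = 1/36
  weight(Y=2) = 1/15
Total weight = 1/15 + 1/36 + 1/15 = 29/180
P(Y=0 | obs) = 1/15 / 29/180 = 12/29
P(Y=1 | obs) = 1/36 / 29/180 = 5/29
P(Y=2 | obs) = 1/15 / 29/180 = 12/29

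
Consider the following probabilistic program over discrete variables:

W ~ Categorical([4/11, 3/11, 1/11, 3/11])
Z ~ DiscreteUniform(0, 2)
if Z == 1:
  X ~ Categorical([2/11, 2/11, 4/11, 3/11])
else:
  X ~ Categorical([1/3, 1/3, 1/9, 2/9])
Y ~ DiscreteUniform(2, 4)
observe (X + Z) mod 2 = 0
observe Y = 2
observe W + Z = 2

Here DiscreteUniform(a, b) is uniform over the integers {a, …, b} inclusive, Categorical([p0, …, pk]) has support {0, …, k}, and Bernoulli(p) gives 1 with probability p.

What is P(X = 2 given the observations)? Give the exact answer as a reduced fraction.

P(X = 2 | obs) = 11/71

Enumerate traces; 6 have nonzero weight after conditioning:
  (W=0, Z=2, X=0, Y=2) weight 4/297
  (W=0, Z=2, X=2, Y=2) weight 4/891
  (W=1, Z=1, X=1, Y=2) weight 2/363
  (W=1, Z=1, X=3, Y=2) weight 1/121
  (W=2, Z=0, X=0, Y=2) weight 1/297
  (W=2, Z=0, X=2, Y=2) weight 1/891
Group by X:
  weight(X=0) = 5/297
  weight(X=1) = 2/363
  weight(X=2) = 5/891
  weight(X=3) = 1/121
Total weight = 5/297 + 2/363 + 5/891 + 1/121 = 355/9801
P(X=0 | obs) = 5/297 / 355/9801 = 33/71
P(X=1 | obs) = 2/363 / 355/9801 = 54/355
P(X=2 | obs) = 5/891 / 355/9801 = 11/71
P(X=3 | obs) = 1/121 / 355/9801 = 81/355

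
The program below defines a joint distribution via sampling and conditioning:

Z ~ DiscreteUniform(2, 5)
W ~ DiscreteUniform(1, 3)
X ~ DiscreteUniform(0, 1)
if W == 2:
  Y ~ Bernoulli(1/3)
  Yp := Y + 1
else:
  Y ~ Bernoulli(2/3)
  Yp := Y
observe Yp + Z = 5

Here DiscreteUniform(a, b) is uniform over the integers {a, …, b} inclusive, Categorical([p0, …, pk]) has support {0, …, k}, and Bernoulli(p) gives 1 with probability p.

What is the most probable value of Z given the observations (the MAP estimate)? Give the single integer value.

Enumerate traces; 12 have nonzero weight after conditioning:
  (Z=3, W=2, X=0, Y=1) weight 1/72
  (Z=3, W=2, X=1, Y=1) weight 1/72
  (Z=4, W=1, X=0, Y=1) weight 1/36
  (Z=4, W=1, X=1, Y=1) weight 1/36
  (Z=4, W=2, X=0, Y=0) weight 1/36
  (Z=4, W=2, X=1, Y=0) weight 1/36
  (Z=4, W=3, X=0, Y=1) weight 1/36
  (Z=4, W=3, X=1, Y=1) weight 1/36
  (Z=5, W=1, X=0, Y=0) weight 1/72
  … 3 more
Group by Z:
  weight(Z=3) = 1/36
  weight(Z=4) = 1/6
  weight(Z=5) = 1/18
Total weight = 1/36 + 1/6 + 1/18 = 1/4
P(Z=3 | obs) = 1/36 / 1/4 = 1/9
P(Z=4 | obs) = 1/6 / 1/4 = 2/3
P(Z=5 | obs) = 1/18 / 1/4 = 2/9
argmax = 4

argmax_v P(Z = v | obs) = 4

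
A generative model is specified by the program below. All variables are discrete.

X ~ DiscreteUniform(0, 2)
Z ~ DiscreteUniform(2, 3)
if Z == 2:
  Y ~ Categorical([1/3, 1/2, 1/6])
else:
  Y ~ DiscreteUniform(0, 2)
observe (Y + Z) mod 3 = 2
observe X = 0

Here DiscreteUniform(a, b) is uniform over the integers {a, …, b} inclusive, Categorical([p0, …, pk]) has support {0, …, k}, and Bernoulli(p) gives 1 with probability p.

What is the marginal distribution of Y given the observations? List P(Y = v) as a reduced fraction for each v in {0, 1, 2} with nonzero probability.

Enumerate traces; 2 have nonzero weight after conditioning:
  (X=0, Z=2, Y=0) weight 1/18
  (X=0, Z=3, Y=2) weight 1/18
Group by Y:
  weight(Y=0) = 1/18
  weight(Y=2) = 1/18
Total weight = 1/18 + 1/18 = 1/9
P(Y=0 | obs) = 1/18 / 1/9 = 1/2
P(Y=2 | obs) = 1/18 / 1/9 = 1/2

P(Y=0) = 1/2, P(Y=2) = 1/2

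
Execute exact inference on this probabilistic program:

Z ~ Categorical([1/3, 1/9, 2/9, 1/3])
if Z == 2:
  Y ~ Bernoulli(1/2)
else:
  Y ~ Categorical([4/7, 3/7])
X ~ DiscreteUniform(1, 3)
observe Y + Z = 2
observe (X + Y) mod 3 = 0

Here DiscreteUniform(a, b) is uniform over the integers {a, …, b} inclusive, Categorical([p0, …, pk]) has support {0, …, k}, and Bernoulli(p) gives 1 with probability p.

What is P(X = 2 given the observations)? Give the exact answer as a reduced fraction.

P(X = 2 | obs) = 3/10

Enumerate traces; 2 have nonzero weight after conditioning:
  (Z=1, Y=1, X=2) weight 1/63
  (Z=2, Y=0, X=3) weight 1/27
Group by X:
  weight(X=2) = 1/63
  weight(X=3) = 1/27
Total weight = 1/63 + 1/27 = 10/189
P(X=2 | obs) = 1/63 / 10/189 = 3/10
P(X=3 | obs) = 1/27 / 10/189 = 7/10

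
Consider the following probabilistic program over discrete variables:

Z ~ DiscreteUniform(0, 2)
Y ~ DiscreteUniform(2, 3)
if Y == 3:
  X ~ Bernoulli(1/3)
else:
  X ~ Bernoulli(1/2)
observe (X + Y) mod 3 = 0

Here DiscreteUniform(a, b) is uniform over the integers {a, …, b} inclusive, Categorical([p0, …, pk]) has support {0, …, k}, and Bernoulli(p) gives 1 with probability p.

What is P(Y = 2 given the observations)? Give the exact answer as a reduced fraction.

Enumerate traces; 6 have nonzero weight after conditioning:
  (Z=0, Y=2, X=1) weight 1/12
  (Z=0, Y=3, X=0) weight 1/9
  (Z=1, Y=2, X=1) weight 1/12
  (Z=1, Y=3, X=0) weight 1/9
  (Z=2, Y=2, X=1) weight 1/12
  (Z=2, Y=3, X=0) weight 1/9
Group by Y:
  weight(Y=2) = 1/4
  weight(Y=3) = 1/3
Total weight = 1/4 + 1/3 = 7/12
P(Y=2 | obs) = 1/4 / 7/12 = 3/7
P(Y=3 | obs) = 1/3 / 7/12 = 4/7

P(Y = 2 | obs) = 3/7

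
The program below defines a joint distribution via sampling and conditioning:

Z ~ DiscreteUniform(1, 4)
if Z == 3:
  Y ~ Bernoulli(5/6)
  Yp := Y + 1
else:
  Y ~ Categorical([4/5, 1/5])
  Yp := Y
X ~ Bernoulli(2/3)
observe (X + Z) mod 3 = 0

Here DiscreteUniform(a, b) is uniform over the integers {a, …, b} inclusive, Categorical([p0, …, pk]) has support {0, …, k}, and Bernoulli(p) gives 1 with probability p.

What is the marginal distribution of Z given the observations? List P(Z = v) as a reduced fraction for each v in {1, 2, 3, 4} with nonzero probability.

P(Z=2) = 2/3, P(Z=3) = 1/3

Enumerate traces; 4 have nonzero weight after conditioning:
  (Z=2, Y=0, X=1) weight 2/15
  (Z=2, Y=1, X=1) weight 1/30
  (Z=3, Y=0, X=0) weight 1/72
  (Z=3, Y=1, X=0) weight 5/72
Group by Z:
  weight(Z=2) = 1/6
  weight(Z=3) = 1/12
Total weight = 1/6 + 1/12 = 1/4
P(Z=2 | obs) = 1/6 / 1/4 = 2/3
P(Z=3 | obs) = 1/12 / 1/4 = 1/3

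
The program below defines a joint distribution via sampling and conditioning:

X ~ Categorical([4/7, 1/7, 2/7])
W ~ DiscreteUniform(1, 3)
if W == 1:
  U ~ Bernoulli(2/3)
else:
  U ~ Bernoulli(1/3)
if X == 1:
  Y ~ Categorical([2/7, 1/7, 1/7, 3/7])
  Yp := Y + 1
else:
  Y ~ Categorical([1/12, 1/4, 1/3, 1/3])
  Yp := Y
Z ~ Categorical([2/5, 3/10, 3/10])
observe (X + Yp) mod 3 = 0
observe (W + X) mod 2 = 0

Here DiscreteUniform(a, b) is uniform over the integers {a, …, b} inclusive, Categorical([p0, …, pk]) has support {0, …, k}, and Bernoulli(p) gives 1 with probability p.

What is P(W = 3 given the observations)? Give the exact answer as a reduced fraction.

P(W = 3 | obs) = 6/103

Enumerate traces; 30 have nonzero weight after conditioning:
  (X=0, W=2, U=0, Y=0, Z=0) weight 4/945
  (X=0, W=2, U=0, Y=0, Z=1) weight 1/315
  (X=0, W=2, U=0, Y=0, Z=2) weight 1/315
  (X=0, W=2, U=0, Y=3, Z=0) weight 16/945
  (X=0, W=2, U=0, Y=3, Z=1) weight 4/315
  (X=0, W=2, U=0, Y=3, Z=2) weight 4/315
  (X=0, W=2, U=1, Y=0, Z=0) weight 2/945
  (X=0, W=2, U=1, Y=0, Z=1) weight 1/630
  (X=1, W=1, U=0, Y=1, Z=0) weight 2/2205
  (X=1, W=3, U=0, Y=1, Z=0) weight 4/2205
  … 20 more
Group by W:
  weight(W=1) = 1/147
  weight(W=2) = 13/126
  weight(W=3) = 1/147
Total weight = 1/147 + 13/126 + 1/147 = 103/882
P(W=1 | obs) = 1/147 / 103/882 = 6/103
P(W=2 | obs) = 13/126 / 103/882 = 91/103
P(W=3 | obs) = 1/147 / 103/882 = 6/103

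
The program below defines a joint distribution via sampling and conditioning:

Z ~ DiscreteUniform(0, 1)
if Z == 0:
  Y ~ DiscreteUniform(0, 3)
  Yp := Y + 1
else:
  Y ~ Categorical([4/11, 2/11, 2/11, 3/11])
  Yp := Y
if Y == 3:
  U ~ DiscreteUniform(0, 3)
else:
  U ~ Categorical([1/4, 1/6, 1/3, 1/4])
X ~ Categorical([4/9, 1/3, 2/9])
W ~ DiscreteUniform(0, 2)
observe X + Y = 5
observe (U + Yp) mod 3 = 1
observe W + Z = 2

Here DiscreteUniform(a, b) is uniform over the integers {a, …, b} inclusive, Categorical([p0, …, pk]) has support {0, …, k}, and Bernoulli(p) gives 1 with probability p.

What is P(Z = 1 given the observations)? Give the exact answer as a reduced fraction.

P(Z = 1 | obs) = 6/17

Enumerate traces; 3 have nonzero weight after conditioning:
  (Z=0, Y=3, U=0, X=2, W=2) weight 1/432
  (Z=0, Y=3, U=3, X=2, W=2) weight 1/432
  (Z=1, Y=3, U=1, X=2, W=1) weight 1/396
Group by Z:
  weight(Z=0) = 1/216
  weight(Z=1) = 1/396
Total weight = 1/216 + 1/396 = 17/2376
P(Z=0 | obs) = 1/216 / 17/2376 = 11/17
P(Z=1 | obs) = 1/396 / 17/2376 = 6/17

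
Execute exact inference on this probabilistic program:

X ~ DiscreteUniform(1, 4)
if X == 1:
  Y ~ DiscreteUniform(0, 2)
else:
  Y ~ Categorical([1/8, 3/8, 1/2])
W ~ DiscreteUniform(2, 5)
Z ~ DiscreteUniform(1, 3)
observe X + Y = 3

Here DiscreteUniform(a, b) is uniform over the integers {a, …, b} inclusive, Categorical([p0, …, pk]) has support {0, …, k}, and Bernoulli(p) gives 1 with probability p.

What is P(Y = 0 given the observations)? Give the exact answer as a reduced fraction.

P(Y = 0 | obs) = 3/20

Enumerate traces; 36 have nonzero weight after conditioning:
  (X=1, Y=2, W=2, Z=1) weight 1/144
  (X=1, Y=2, W=2, Z=2) weight 1/144
  (X=1, Y=2, W=2, Z=3) weight 1/144
  (X=1, Y=2, W=3, Z=1) weight 1/144
  (X=1, Y=2, W=3, Z=2) weight 1/144
  (X=1, Y=2, W=3, Z=3) weight 1/144
  (X=1, Y=2, W=4, Z=1) weight 1/144
  (X=1, Y=2, W=4, Z=2) weight 1/144
  (X=2, Y=1, W=2, Z=1) weight 1/128
  (X=3, Y=0, W=2, Z=1) weight 1/384
  … 26 more
Group by Y:
  weight(Y=0) = 1/32
  weight(Y=1) = 3/32
  weight(Y=2) = 1/12
Total weight = 1/32 + 3/32 + 1/12 = 5/24
P(Y=0 | obs) = 1/32 / 5/24 = 3/20
P(Y=1 | obs) = 3/32 / 5/24 = 9/20
P(Y=2 | obs) = 1/12 / 5/24 = 2/5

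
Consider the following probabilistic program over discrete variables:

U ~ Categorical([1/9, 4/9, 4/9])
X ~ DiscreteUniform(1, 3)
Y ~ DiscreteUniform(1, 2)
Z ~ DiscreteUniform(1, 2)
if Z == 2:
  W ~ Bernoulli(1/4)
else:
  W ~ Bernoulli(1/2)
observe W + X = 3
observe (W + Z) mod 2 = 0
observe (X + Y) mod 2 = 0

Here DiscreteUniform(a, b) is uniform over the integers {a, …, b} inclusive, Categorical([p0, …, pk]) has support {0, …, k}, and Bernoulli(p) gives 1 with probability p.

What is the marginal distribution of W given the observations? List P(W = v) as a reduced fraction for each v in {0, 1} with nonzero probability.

P(W=0) = 3/5, P(W=1) = 2/5

Enumerate traces; 6 have nonzero weight after conditioning:
  (U=0, X=2, Y=2, Z=1, W=1) weight 1/216
  (U=0, X=3, Y=1, Z=2, W=0) weight 1/144
  (U=1, X=2, Y=2, Z=1, W=1) weight 1/54
  (U=1, X=3, Y=1, Z=2, W=0) weight 1/36
  (U=2, X=2, Y=2, Z=1, W=1) weight 1/54
  (U=2, X=3, Y=1, Z=2, W=0) weight 1/36
Group by W:
  weight(W=0) = 1/16
  weight(W=1) = 1/24
Total weight = 1/16 + 1/24 = 5/48
P(W=0 | obs) = 1/16 / 5/48 = 3/5
P(W=1 | obs) = 1/24 / 5/48 = 2/5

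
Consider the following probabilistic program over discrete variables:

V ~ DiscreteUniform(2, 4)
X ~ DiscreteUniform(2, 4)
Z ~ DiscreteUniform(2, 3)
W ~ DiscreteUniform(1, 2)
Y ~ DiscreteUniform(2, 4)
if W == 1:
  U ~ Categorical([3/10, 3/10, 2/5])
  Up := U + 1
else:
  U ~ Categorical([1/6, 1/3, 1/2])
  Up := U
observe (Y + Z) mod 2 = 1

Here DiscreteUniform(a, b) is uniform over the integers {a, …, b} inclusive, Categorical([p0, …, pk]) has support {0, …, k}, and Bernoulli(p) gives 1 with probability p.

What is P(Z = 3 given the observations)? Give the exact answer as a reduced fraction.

P(Z = 3 | obs) = 2/3

Enumerate traces; 162 have nonzero weight after conditioning:
  (V=2, X=2, Z=2, W=1, Y=3, U=0) weight 1/360
  (V=2, X=2, Z=2, W=1, Y=3, U=1) weight 1/360
  (V=2, X=2, Z=2, W=1, Y=3, U=2) weight 1/270
  (V=2, X=2, Z=2, W=2, Y=3, U=0) weight 1/648
  (V=2, X=2, Z=2, W=2, Y=3, U=1) weight 1/324
  (V=2, X=2, Z=2, W=2, Y=3, U=2) weight 1/216
  (V=2, X=2, Z=3, W=1, Y=2, U=0) weight 1/360
  (V=2, X=2, Z=3, W=1, Y=2, U=1) weight 1/360
  … 154 more
Group by Z:
  weight(Z=2) = 1/6
  weight(Z=3) = 1/3
Total weight = 1/6 + 1/3 = 1/2
P(Z=2 | obs) = 1/6 / 1/2 = 1/3
P(Z=3 | obs) = 1/3 / 1/2 = 2/3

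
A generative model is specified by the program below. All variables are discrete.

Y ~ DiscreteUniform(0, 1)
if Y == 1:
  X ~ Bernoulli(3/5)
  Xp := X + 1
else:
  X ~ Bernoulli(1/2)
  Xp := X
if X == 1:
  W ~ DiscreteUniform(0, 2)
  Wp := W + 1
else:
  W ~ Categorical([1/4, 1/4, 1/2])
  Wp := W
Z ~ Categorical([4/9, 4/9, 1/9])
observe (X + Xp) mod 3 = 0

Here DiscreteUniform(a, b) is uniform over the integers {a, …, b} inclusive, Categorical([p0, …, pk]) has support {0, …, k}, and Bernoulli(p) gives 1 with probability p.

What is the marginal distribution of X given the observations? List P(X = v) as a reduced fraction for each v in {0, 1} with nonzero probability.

P(X=0) = 5/11, P(X=1) = 6/11

Enumerate traces; 18 have nonzero weight after conditioning:
  (Y=0, X=0, W=0, Z=0) weight 1/36
  (Y=0, X=0, W=0, Z=1) weight 1/36
  (Y=0, X=0, W=0, Z=2) weight 1/144
  (Y=0, X=0, W=1, Z=0) weight 1/36
  (Y=0, X=0, W=1, Z=1) weight 1/36
  (Y=0, X=0, W=1, Z=2) weight 1/144
  (Y=0, X=0, W=2, Z=0) weight 1/18
  (Y=0, X=0, W=2, Z=1) weight 1/18
  (Y=1, X=1, W=0, Z=0) weight 2/45
  … 9 more
Group by X:
  weight(X=0) = 1/4
  weight(X=1) = 3/10
Total weight = 1/4 + 3/10 = 11/20
P(X=0 | obs) = 1/4 / 11/20 = 5/11
P(X=1 | obs) = 3/10 / 11/20 = 6/11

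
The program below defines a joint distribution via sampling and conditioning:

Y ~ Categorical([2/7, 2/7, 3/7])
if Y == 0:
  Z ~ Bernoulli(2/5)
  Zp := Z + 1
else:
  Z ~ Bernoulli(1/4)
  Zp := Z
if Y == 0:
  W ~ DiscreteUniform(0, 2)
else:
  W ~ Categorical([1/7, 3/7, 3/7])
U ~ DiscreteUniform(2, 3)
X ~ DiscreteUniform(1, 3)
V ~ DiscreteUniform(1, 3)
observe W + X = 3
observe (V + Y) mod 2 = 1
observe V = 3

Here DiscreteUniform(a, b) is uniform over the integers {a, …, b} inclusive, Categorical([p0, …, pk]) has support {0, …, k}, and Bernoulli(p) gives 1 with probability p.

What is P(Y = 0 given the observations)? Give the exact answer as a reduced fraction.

P(Y = 0 | obs) = 2/5

Enumerate traces; 24 have nonzero weight after conditioning:
  (Y=0, Z=0, W=0, U=2, X=3, V=3) weight 1/315
  (Y=0, Z=0, W=0, U=3, X=3, V=3) weight 1/315
  (Y=0, Z=0, W=1, U=2, X=2, V=3) weight 1/315
  (Y=0, Z=0, W=1, U=3, X=2, V=3) weight 1/315
  (Y=0, Z=0, W=2, U=2, X=1, V=3) weight 1/315
  (Y=0, Z=0, W=2, U=3, X=1, V=3) weight 1/315
  (Y=0, Z=1, W=0, U=2, X=3, V=3) weight 2/945
  (Y=0, Z=1, W=0, U=3, X=3, V=3) weight 2/945
  (Y=2, Z=0, W=0, U=2, X=3, V=3) weight 1/392
  … 15 more
Group by Y:
  weight(Y=0) = 2/63
  weight(Y=2) = 1/21
Total weight = 2/63 + 1/21 = 5/63
P(Y=0 | obs) = 2/63 / 5/63 = 2/5
P(Y=2 | obs) = 1/21 / 5/63 = 3/5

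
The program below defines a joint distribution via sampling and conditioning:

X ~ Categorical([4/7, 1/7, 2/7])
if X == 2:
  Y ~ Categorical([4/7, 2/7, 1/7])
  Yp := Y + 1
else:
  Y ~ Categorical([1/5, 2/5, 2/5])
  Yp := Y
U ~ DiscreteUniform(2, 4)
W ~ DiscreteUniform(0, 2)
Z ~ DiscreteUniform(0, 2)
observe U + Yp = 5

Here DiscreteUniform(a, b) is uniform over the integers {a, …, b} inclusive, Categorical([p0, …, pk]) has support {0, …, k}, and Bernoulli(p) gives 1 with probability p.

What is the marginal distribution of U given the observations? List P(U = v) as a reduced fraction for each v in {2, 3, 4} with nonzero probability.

Enumerate traces; 63 have nonzero weight after conditioning:
  (X=0, Y=1, U=4, W=0, Z=0) weight 8/945
  (X=0, Y=1, U=4, W=0, Z=1) weight 8/945
  (X=0, Y=1, U=4, W=0, Z=2) weight 8/945
  (X=0, Y=1, U=4, W=1, Z=0) weight 8/945
  (X=0, Y=1, U=4, W=1, Z=1) weight 8/945
  (X=0, Y=1, U=4, W=1, Z=2) weight 8/945
  (X=0, Y=1, U=4, W=2, Z=0) weight 8/945
  (X=0, Y=1, U=4, W=2, Z=1) weight 8/945
  (X=0, Y=2, U=3, W=0, Z=0) weight 8/945
  (X=2, Y=2, U=2, W=0, Z=0) weight 2/1323
  … 53 more
Group by U:
  weight(U=2) = 2/147
  weight(U=3) = 6/49
  weight(U=4) = 22/147
Total weight = 2/147 + 6/49 + 22/147 = 2/7
P(U=2 | obs) = 2/147 / 2/7 = 1/21
P(U=3 | obs) = 6/49 / 2/7 = 3/7
P(U=4 | obs) = 22/147 / 2/7 = 11/21

P(U=2) = 1/21, P(U=3) = 3/7, P(U=4) = 11/21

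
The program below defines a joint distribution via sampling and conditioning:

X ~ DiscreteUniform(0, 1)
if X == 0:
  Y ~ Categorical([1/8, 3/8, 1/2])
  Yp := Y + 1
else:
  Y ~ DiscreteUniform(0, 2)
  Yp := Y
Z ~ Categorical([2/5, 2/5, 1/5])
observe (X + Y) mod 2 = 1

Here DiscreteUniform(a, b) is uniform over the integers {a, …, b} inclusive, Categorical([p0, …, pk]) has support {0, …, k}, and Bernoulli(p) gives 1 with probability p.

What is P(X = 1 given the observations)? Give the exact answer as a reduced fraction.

P(X = 1 | obs) = 16/25

Enumerate traces; 9 have nonzero weight after conditioning:
  (X=0, Y=1, Z=0) weight 3/40
  (X=0, Y=1, Z=1) weight 3/40
  (X=0, Y=1, Z=2) weight 3/80
  (X=1, Y=0, Z=0) weight 1/15
  (X=1, Y=0, Z=1) weight 1/15
  (X=1, Y=0, Z=2) weight 1/30
  (X=1, Y=2, Z=0) weight 1/15
  (X=1, Y=2, Z=1) weight 1/15
  … 1 more
Group by X:
  weight(X=0) = 3/16
  weight(X=1) = 1/3
Total weight = 3/16 + 1/3 = 25/48
P(X=0 | obs) = 3/16 / 25/48 = 9/25
P(X=1 | obs) = 1/3 / 25/48 = 16/25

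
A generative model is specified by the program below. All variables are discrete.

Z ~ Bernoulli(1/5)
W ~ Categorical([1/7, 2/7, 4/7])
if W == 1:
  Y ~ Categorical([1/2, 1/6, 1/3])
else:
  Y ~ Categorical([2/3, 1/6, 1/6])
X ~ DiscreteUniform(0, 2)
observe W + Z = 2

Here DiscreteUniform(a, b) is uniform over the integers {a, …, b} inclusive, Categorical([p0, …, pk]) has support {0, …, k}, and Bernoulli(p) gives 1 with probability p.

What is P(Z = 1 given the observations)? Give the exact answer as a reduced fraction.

P(Z = 1 | obs) = 1/9

Enumerate traces; 18 have nonzero weight after conditioning:
  (Z=0, W=2, Y=0, X=0) weight 32/315
  (Z=0, W=2, Y=0, X=1) weight 32/315
  (Z=0, W=2, Y=0, X=2) weight 32/315
  (Z=0, W=2, Y=1, X=0) weight 8/315
  (Z=0, W=2, Y=1, X=1) weight 8/315
  (Z=0, W=2, Y=1, X=2) weight 8/315
  (Z=0, W=2, Y=2, X=0) weight 8/315
  (Z=0, W=2, Y=2, X=1) weight 8/315
  (Z=1, W=1, Y=0, X=0) weight 1/105
  … 9 more
Group by Z:
  weight(Z=0) = 16/35
  weight(Z=1) = 2/35
Total weight = 16/35 + 2/35 = 18/35
P(Z=0 | obs) = 16/35 / 18/35 = 8/9
P(Z=1 | obs) = 2/35 / 18/35 = 1/9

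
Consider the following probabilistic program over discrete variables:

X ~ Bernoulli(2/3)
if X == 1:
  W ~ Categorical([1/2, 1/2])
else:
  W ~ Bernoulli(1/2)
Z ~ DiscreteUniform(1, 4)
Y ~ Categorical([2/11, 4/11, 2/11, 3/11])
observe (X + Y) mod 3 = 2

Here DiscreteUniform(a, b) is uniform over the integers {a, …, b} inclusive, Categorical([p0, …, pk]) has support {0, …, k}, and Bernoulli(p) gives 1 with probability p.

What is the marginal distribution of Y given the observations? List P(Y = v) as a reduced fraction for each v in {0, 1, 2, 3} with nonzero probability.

Enumerate traces; 16 have nonzero weight after conditioning:
  (X=0, W=0, Z=1, Y=2) weight 1/132
  (X=0, W=0, Z=2, Y=2) weight 1/132
  (X=0, W=0, Z=3, Y=2) weight 1/132
  (X=0, W=0, Z=4, Y=2) weight 1/132
  (X=0, W=1, Z=1, Y=2) weight 1/132
  (X=0, W=1, Z=2, Y=2) weight 1/132
  (X=0, W=1, Z=3, Y=2) weight 1/132
  (X=0, W=1, Z=4, Y=2) weight 1/132
  (X=1, W=0, Z=1, Y=1) weight 1/33
  … 7 more
Group by Y:
  weight(Y=1) = 8/33
  weight(Y=2) = 2/33
Total weight = 8/33 + 2/33 = 10/33
P(Y=1 | obs) = 8/33 / 10/33 = 4/5
P(Y=2 | obs) = 2/33 / 10/33 = 1/5

P(Y=1) = 4/5, P(Y=2) = 1/5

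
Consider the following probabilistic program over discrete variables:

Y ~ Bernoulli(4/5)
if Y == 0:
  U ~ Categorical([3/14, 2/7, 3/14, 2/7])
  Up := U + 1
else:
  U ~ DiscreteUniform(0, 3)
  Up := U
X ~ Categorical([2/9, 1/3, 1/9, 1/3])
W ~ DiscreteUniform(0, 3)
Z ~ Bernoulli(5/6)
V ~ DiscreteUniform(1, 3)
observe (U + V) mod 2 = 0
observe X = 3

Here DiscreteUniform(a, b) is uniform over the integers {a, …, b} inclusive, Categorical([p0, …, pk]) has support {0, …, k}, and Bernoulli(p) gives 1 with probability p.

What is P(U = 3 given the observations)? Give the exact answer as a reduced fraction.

Enumerate traces; 96 have nonzero weight after conditioning:
  (Y=0, U=0, X=3, W=0, Z=0, V=2) weight 1/5040
  (Y=0, U=0, X=3, W=0, Z=1, V=2) weight 1/1008
  (Y=0, U=0, X=3, W=1, Z=0, V=2) weight 1/5040
  (Y=0, U=0, X=3, W=1, Z=1, V=2) weight 1/1008
  (Y=0, U=0, X=3, W=2, Z=0, V=2) weight 1/5040
  (Y=0, U=0, X=3, W=2, Z=1, V=2) weight 1/1008
  (Y=0, U=0, X=3, W=3, Z=0, V=2) weight 1/5040
  (Y=0, U=0, X=3, W=3, Z=1, V=2) weight 1/1008
  (Y=0, U=1, X=3, W=0, Z=0, V=1) weight 1/3780
  (Y=0, U=2, X=3, W=0, Z=0, V=2) weight 1/5040
  … 86 more
Group by U:
  weight(U=0) = 17/630
  weight(U=1) = 2/35
  weight(U=2) = 17/630
  weight(U=3) = 2/35
Total weight = 17/630 + 2/35 + 17/630 + 2/35 = 53/315
P(U=0 | obs) = 17/630 / 53/315 = 17/106
P(U=1 | obs) = 2/35 / 53/315 = 18/53
P(U=2 | obs) = 17/630 / 53/315 = 17/106
P(U=3 | obs) = 2/35 / 53/315 = 18/53

P(U = 3 | obs) = 18/53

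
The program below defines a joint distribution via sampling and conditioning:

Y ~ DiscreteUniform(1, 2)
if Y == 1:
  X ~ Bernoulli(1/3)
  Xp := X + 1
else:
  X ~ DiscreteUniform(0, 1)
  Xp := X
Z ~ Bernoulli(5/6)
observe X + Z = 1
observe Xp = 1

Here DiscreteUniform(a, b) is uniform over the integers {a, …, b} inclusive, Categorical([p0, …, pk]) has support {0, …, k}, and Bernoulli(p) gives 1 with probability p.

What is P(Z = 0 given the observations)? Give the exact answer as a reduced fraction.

P(Z = 0 | obs) = 3/23

Enumerate traces; 2 have nonzero weight after conditioning:
  (Y=1, X=0, Z=1) weight 5/18
  (Y=2, X=1, Z=0) weight 1/24
Group by Z:
  weight(Z=0) = 1/24
  weight(Z=1) = 5/18
Total weight = 1/24 + 5/18 = 23/72
P(Z=0 | obs) = 1/24 / 23/72 = 3/23
P(Z=1 | obs) = 5/18 / 23/72 = 20/23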